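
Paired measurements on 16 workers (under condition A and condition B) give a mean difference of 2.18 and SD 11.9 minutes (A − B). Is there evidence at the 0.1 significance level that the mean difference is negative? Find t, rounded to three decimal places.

H0: μ_d = 0; H1: μ_d < 0 (paired t-test on the differences, left-tailed).
t = d̄/(s_d/√n) = 2.18/(11.9/√16) = 0.733
df = n − 1 = 15
p-value = P(T ≤ 0.733) ≈ 0.763
Since p ≈ 0.763 > α = 0.1, fail to reject H0; the evidence is not statistically significant.

0.733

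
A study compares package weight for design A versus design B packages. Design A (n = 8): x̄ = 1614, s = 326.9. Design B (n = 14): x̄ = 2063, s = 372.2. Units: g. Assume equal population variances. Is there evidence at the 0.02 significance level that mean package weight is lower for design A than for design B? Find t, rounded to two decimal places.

-2.84

Let group 1 = design A, group 2 = design B. H0: μ_1 = μ_2; H1: μ_1 < μ_2 (two-sample pooled-variance t-test, left-tailed).
s_p² = [(8−1)·326.9² + (14−1)·372.2²]/(8+14−2) = 127449
t = (1614 − 2063)/√[127449·(1/8 + 1/14)] = -2.84
df = n₁ + n₂ − 2 = 20
p-value = P(T ≤ -2.84) ≈ 0.0051
Since p ≈ 0.0051 < α = 0.02, reject H0; the data support H1.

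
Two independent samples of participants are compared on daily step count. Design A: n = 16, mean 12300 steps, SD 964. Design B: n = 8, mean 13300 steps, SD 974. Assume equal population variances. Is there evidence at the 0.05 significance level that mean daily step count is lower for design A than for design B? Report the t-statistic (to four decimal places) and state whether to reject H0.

t = -2.3877; reject H0

Let group 1 = design A, group 2 = design B. H0: μ_1 = μ_2; H1: μ_1 < μ_2 (two-sample pooled-variance t-test, left-tailed).
s_p² = [(16−1)·964² + (8−1)·974²]/(16+8−2) = 935462
t = (12300 − 13300)/√[935462·(1/16 + 1/8)] = -2.3877
df = n₁ + n₂ − 2 = 22
p-value = P(T ≤ -2.3877) ≈ 0.0130
Since p ≈ 0.0130 < α = 0.05, reject H0; the evidence is statistically significant.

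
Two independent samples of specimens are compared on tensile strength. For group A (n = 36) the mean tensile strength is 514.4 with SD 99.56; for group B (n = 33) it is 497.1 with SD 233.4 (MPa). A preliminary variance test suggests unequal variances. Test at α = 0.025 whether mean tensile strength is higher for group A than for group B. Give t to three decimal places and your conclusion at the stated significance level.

Let group 1 = group A, group 2 = group B. H0: μ_1 = μ_2; H1: μ_1 > μ_2 (Welch's two-sample t-test, right-tailed).
t = (x̄_1 − x̄_2)/√(s_1²/n_1 + s_2²/n_2) = (514.4 − 497.1)/√(99.56²/36 + 233.4²/33) = 0.394
Welch–Satterthwaite df ≈ 42.48
p-value = P(T ≥ 0.394) ≈ 0.3477
Since p ≈ 0.3477 > α = 0.025, fail to reject H0; the evidence is not statistically significant.

t = 0.394; fail to reject H0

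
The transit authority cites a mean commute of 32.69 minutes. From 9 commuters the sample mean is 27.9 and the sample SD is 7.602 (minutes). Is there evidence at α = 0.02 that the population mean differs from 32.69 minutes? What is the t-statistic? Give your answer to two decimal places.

-1.89

H0: μ = 32.69; H1: μ ≠ 32.69 (one-sample t-test, two-sided).
t = (x̄ − μ₀)/(s/√n) = (27.9 − 32.69)/(7.602/√9) = -1.89
df = n − 1 = 8
Two-sided p-value ≈ 0.095
Since p ≈ 0.095 > α = 0.02, fail to reject H0; the evidence is not statistically significant.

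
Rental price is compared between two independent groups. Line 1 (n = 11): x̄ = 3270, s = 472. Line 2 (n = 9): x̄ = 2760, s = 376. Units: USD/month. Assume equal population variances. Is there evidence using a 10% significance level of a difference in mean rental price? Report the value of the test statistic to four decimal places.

Let group 1 = line 1, group 2 = line 2. H0: μ_1 = μ_2; H1: μ_1 ≠ μ_2 (two-sample pooled-variance t-test, two-sided).
s_p² = [(11−1)·472² + (9−1)·376²]/(11+9−2) = 186603
t = (3270 − 2760)/√[186603·(1/11 + 1/9)] = 2.6267
df = n₁ + n₂ − 2 = 18
Two-sided p-value ≈ 0.0171
Since p ≈ 0.0171 < α = 0.1, reject H0; the evidence is statistically significant.

2.6267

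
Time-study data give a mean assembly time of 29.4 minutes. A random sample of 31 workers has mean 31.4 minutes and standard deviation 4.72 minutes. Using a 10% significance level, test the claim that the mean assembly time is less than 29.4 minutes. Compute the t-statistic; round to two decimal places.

2.36

H0: μ = 29.4; H1: μ < 29.4 (one-sample t-test, left-tailed).
t = (x̄ − μ₀)/(s/√n) = (31.4 − 29.4)/(4.72/√31) = 2.36
df = n − 1 = 30
p-value = P(T ≤ 2.36) ≈ 0.987
Since p ≈ 0.987 > α = 0.1, fail to reject H0; the evidence is not statistically significant.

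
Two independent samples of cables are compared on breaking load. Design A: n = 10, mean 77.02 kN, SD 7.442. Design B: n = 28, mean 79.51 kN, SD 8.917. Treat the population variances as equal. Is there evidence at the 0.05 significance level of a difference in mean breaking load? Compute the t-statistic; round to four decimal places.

Let group 1 = design A, group 2 = design B. H0: μ_1 = μ_2; H1: μ_1 ≠ μ_2 (two-sample pooled-variance t-test, two-sided).
s_p² = [(10−1)·7.442² + (28−1)·8.917²]/(10+28−2) = 73.4805
t = (77.02 − 79.51)/√[73.4805·(1/10 + 1/28)] = -0.7885
df = n₁ + n₂ − 2 = 36
Two-sided p-value ≈ 0.436
Since p ≈ 0.436 > α = 0.05, fail to reject H0; the evidence is not statistically significant.

-0.7885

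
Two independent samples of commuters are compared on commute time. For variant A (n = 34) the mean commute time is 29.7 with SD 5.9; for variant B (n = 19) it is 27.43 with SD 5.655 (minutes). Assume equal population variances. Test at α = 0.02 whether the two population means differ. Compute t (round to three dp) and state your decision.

t = 1.363; fail to reject H0

Let group 1 = variant A, group 2 = variant B. H0: μ_1 = μ_2; H1: μ_1 ≠ μ_2 (two-sample pooled-variance t-test, two-sided).
s_p² = [(34−1)·5.9² + (19−1)·5.655²]/(34+19−2) = 33.8108
t = (29.7 − 27.43)/√[33.8108·(1/34 + 1/19)] = 1.363
df = n₁ + n₂ − 2 = 51
Two-sided p-value ≈ 0.179
Since p ≈ 0.179 > α = 0.02, fail to reject H0; the evidence is not statistically significant.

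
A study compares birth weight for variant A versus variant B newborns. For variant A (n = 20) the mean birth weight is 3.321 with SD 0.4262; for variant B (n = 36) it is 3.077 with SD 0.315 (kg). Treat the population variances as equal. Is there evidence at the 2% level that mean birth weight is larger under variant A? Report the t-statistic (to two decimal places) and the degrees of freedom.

Let group 1 = variant A, group 2 = variant B. H0: μ_1 = μ_2; H1: μ_1 > μ_2 (two-sample pooled-variance t-test, right-tailed).
s_p² = [(20−1)·0.4262² + (36−1)·0.315²]/(20+36−2) = 0.128225
t = (3.321 − 3.077)/√[0.128225·(1/20 + 1/36)] = 2.44
df = n₁ + n₂ − 2 = 54
p-value = P(T ≥ 2.44) ≈ 0.009
Since p ≈ 0.009 < α = 0.02, reject H0; the data support H1.

t = 2.44, df = 54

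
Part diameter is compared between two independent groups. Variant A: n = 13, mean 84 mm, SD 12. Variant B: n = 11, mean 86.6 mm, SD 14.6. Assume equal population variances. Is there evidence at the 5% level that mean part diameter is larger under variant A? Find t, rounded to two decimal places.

Let group 1 = variant A, group 2 = variant B. H0: μ_1 = μ_2; H1: μ_1 > μ_2 (two-sample pooled-variance t-test, right-tailed).
s_p² = [(13−1)·12² + (11−1)·14.6²]/(13+11−2) = 175.436
t = (84 − 86.6)/√[175.436·(1/13 + 1/11)] = -0.48
df = n₁ + n₂ − 2 = 22
p-value = P(T ≥ -0.48) ≈ 0.682
Since p ≈ 0.682 > α = 0.05, fail to reject H0; the data do not provide sufficient evidence against H0.

-0.48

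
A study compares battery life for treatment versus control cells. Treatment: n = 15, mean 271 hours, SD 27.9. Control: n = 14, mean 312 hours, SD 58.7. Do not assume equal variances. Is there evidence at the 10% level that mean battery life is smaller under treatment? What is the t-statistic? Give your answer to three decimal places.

-2.375

Let group 1 = treatment, group 2 = control. H0: μ_1 = μ_2; H1: μ_1 < μ_2 (Welch's two-sample t-test, left-tailed).
t = (x̄_1 − x̄_2)/√(s_1²/n_1 + s_2²/n_2) = (271 − 312)/√(27.9²/15 + 58.7²/14) = -2.375
Welch–Satterthwaite df ≈ 18.30
p-value = P(T ≤ -2.375) ≈ 0.0143
Since p ≈ 0.0143 < α = 0.1, reject H0; the evidence is statistically significant.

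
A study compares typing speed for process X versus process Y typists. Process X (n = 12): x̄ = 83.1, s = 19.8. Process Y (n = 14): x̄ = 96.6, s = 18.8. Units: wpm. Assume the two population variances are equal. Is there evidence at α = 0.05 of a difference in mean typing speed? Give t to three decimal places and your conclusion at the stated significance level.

t = -1.781; fail to reject H0

Let group 1 = process X, group 2 = process Y. H0: μ_1 = μ_2; H1: μ_1 ≠ μ_2 (two-sample pooled-variance t-test, two-sided).
s_p² = [(12−1)·19.8² + (14−1)·18.8²]/(12+14−2) = 371.132
t = (83.1 − 96.6)/√[371.132·(1/12 + 1/14)] = -1.781
df = n₁ + n₂ − 2 = 24
Two-sided p-value ≈ 0.088
Since p ≈ 0.088 > α = 0.05, fail to reject H0; the evidence is not statistically significant.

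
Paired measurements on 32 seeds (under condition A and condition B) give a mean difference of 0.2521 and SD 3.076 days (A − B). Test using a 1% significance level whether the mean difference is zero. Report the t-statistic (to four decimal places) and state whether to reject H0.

H0: μ_d = 0; H1: μ_d ≠ 0 (paired t-test on the differences, two-sided).
t = d̄/(s_d/√n) = 0.2521/(3.076/√32) = 0.4636
df = n − 1 = 31
Two-sided p-value ≈ 0.646
Since p ≈ 0.646 > α = 0.01, fail to reject H0; the data do not provide sufficient evidence against H0.

t = 0.4636; fail to reject H0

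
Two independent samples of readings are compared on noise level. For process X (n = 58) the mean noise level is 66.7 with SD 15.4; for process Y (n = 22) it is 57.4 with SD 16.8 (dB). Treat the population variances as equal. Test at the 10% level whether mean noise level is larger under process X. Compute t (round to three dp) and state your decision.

Let group 1 = process X, group 2 = process Y. H0: μ_1 = μ_2; H1: μ_1 > μ_2 (two-sample pooled-variance t-test, right-tailed).
s_p² = [(58−1)·15.4² + (22−1)·16.8²]/(58+22−2) = 249.297
t = (66.7 − 57.4)/√[249.297·(1/58 + 1/22)] = 2.352
df = n₁ + n₂ − 2 = 78
p-value = P(T ≥ 2.352) ≈ 0.011
Since p ≈ 0.011 < α = 0.1, reject H0; the evidence is statistically significant.

t = 2.352; reject H0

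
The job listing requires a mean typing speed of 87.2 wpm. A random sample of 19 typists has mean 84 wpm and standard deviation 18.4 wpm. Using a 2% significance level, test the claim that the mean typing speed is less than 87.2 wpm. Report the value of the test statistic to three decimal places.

H0: μ = 87.2; H1: μ < 87.2 (one-sample t-test, left-tailed).
t = (x̄ − μ₀)/(s/√n) = (84 − 87.2)/(18.4/√19) = -0.758
df = n − 1 = 18
p-value = P(T ≤ -0.758) ≈ 0.2291
Since p ≈ 0.2291 > α = 0.02, fail to reject H0; the data do not provide sufficient evidence against H0.

-0.758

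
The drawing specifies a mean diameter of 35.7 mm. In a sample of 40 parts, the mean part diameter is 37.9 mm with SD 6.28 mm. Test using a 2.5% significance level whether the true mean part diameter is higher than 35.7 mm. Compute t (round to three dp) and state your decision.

H0: μ = 35.7; H1: μ > 35.7 (one-sample t-test, right-tailed).
t = (x̄ − μ₀)/(s/√n) = (37.9 − 35.7)/(6.28/√40) = 2.216
df = n − 1 = 39
p-value = P(T ≥ 2.216) ≈ 0.016
Since p ≈ 0.016 < α = 0.025, reject H0; the evidence is statistically significant.

t = 2.216; reject H0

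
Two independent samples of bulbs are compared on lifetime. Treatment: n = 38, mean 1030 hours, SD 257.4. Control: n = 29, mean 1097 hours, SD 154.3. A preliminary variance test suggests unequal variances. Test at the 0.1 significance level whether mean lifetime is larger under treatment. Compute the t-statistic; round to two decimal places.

Let group 1 = treatment, group 2 = control. H0: μ_1 = μ_2; H1: μ_1 > μ_2 (Welch's two-sample t-test, right-tailed).
t = (x̄_1 − x̄_2)/√(s_1²/n_1 + s_2²/n_2) = (1030 − 1097)/√(257.4²/38 + 154.3²/29) = -1.32
Welch–Satterthwaite df ≈ 61.91
p-value = P(T ≥ -1.32) ≈ 0.9047
Since p ≈ 0.9047 > α = 0.1, fail to reject H0; the evidence is not statistically significant.

-1.32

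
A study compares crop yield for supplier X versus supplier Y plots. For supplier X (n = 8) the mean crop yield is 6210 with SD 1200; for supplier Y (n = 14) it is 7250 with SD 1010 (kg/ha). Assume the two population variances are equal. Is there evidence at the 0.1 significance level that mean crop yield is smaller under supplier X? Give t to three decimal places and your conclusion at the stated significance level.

t = -2.172; reject H0

Let group 1 = supplier X, group 2 = supplier Y. H0: μ_1 = μ_2; H1: μ_1 < μ_2 (two-sample pooled-variance t-test, left-tailed).
s_p² = [(8−1)·1200² + (14−1)·1010²]/(8+14−2) = 1167060
t = (6210 − 7250)/√[1167060·(1/8 + 1/14)] = -2.172
df = n₁ + n₂ − 2 = 20
p-value = P(T ≤ -2.172) ≈ 0.0210
Since p ≈ 0.0210 < α = 0.1, reject H0; the evidence is statistically significant.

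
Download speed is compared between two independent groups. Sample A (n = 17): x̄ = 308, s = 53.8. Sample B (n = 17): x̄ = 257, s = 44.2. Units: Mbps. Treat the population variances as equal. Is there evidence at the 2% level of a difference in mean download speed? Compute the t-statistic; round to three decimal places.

Let group 1 = sample A, group 2 = sample B. H0: μ_1 = μ_2; H1: μ_1 ≠ μ_2 (two-sample pooled-variance t-test, two-sided).
s_p² = [(17−1)·53.8² + (17−1)·44.2²]/(17+17−2) = 2424.04
t = (308 − 257)/√[2424.04·(1/17 + 1/17)] = 3.020
df = n₁ + n₂ − 2 = 32
Two-sided p-value ≈ 0.0049
Since p ≈ 0.0049 < α = 0.02, reject H0; the data support H1.

3.020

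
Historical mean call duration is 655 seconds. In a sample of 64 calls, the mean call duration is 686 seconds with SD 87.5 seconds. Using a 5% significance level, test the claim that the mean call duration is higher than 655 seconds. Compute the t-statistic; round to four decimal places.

2.8343

H0: μ = 655; H1: μ > 655 (one-sample t-test, right-tailed).
t = (x̄ − μ₀)/(s/√n) = (686 − 655)/(87.5/√64) = 2.8343
df = n − 1 = 63
p-value = P(T ≥ 2.8343) ≈ 0.0031
Since p ≈ 0.0031 < α = 0.05, reject H0; the evidence is statistically significant.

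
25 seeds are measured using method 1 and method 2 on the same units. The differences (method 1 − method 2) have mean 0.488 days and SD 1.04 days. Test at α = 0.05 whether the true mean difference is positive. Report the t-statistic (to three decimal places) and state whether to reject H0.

t = 2.346; reject H0

H0: μ_d = 0; H1: μ_d > 0 (paired t-test on the differences, right-tailed).
t = d̄/(s_d/√n) = 0.488/(1.04/√25) = 2.346
df = n − 1 = 24
p-value = P(T ≥ 2.346) ≈ 0.0138
Since p ≈ 0.0138 < α = 0.05, reject H0; the evidence is statistically significant.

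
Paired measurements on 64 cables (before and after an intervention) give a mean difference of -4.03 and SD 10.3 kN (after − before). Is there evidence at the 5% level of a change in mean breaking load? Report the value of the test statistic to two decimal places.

-3.13

H0: μ_d = 0; H1: μ_d ≠ 0 (paired t-test on the differences, two-sided).
t = d̄/(s_d/√n) = -4.03/(10.3/√64) = -3.13
df = n − 1 = 63
Two-sided p-value ≈ 0.003
Since p ≈ 0.003 < α = 0.05, reject H0; the evidence is statistically significant.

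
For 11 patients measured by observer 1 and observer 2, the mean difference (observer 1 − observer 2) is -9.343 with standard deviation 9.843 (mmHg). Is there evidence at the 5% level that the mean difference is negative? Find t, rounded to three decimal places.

-3.148

H0: μ_d = 0; H1: μ_d < 0 (paired t-test on the differences, left-tailed).
t = d̄/(s_d/√n) = -9.343/(9.843/√11) = -3.148
df = n − 1 = 10
p-value = P(T ≤ -3.148) ≈ 0.0052
Since p ≈ 0.0052 < α = 0.05, reject H0; the data support H1.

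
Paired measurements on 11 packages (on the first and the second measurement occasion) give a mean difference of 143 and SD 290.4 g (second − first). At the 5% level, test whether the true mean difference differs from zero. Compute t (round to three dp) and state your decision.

t = 1.633; fail to reject H0

H0: μ_d = 0; H1: μ_d ≠ 0 (paired t-test on the differences, two-sided).
t = d̄/(s_d/√n) = 143/(290.4/√11) = 1.633
df = n − 1 = 10
Two-sided p-value ≈ 0.133
Since p ≈ 0.133 > α = 0.05, fail to reject H0; the evidence is not statistically significant.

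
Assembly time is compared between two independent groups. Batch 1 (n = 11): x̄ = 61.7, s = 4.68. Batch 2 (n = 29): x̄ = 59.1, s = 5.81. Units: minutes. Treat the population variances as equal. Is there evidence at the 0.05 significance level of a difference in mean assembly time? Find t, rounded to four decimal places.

Let group 1 = batch 1, group 2 = batch 2. H0: μ_1 = μ_2; H1: μ_1 ≠ μ_2 (two-sample pooled-variance t-test, two-sided).
s_p² = [(11−1)·4.68² + (29−1)·5.81²]/(11+29−2) = 30.6367
t = (61.7 − 59.1)/√[30.6367·(1/11 + 1/29)] = 1.3265
df = n₁ + n₂ − 2 = 38
Two-sided p-value ≈ 0.193
Since p ≈ 0.193 > α = 0.05, fail to reject H0; the data do not provide sufficient evidence against H0.

1.3265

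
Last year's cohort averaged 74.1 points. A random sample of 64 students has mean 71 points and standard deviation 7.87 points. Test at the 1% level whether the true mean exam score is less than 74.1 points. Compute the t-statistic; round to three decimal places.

-3.151

H0: μ = 74.1; H1: μ < 74.1 (one-sample t-test, left-tailed).
t = (x̄ − μ₀)/(s/√n) = (71 − 74.1)/(7.87/√64) = -3.151
df = n − 1 = 63
p-value = P(T ≤ -3.151) ≈ 0.0012
Since p ≈ 0.0012 < α = 0.01, reject H0; the evidence is statistically significant.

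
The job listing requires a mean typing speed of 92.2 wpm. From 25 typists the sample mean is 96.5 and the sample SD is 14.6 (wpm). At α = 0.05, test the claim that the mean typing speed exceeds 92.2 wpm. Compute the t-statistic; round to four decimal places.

1.4726

H0: μ = 92.2; H1: μ > 92.2 (one-sample t-test, right-tailed).
t = (x̄ − μ₀)/(s/√n) = (96.5 − 92.2)/(14.6/√25) = 1.4726
df = n − 1 = 24
p-value = P(T ≥ 1.4726) ≈ 0.077
Since p ≈ 0.077 > α = 0.05, fail to reject H0; the evidence is not statistically significant.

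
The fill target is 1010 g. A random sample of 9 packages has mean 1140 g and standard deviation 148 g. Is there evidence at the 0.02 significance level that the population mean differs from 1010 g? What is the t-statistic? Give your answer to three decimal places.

H0: μ = 1010; H1: μ ≠ 1010 (one-sample t-test, two-sided).
t = (x̄ − μ₀)/(s/√n) = (1140 − 1010)/(148/√9) = 2.635
df = n − 1 = 8
Two-sided p-value ≈ 0.0299
Since p ≈ 0.0299 > α = 0.02, fail to reject H0; the evidence is not statistically significant.

2.635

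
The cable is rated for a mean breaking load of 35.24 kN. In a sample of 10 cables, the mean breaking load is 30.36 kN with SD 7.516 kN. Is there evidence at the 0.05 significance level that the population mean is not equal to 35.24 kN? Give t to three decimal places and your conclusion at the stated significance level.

H0: μ = 35.24; H1: μ ≠ 35.24 (one-sample t-test, two-sided).
t = (x̄ − μ₀)/(s/√n) = (30.36 − 35.24)/(7.516/√10) = -2.053
df = n − 1 = 9
Two-sided p-value ≈ 0.070
Since p ≈ 0.070 > α = 0.05, fail to reject H0; the evidence is not statistically significant.

t = -2.053; fail to reject H0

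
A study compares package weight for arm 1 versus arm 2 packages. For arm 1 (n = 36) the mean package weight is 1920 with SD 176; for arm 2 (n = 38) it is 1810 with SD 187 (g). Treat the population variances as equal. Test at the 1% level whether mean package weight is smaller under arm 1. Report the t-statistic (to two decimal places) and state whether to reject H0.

t = 2.60; fail to reject H0

Let group 1 = arm 1, group 2 = arm 2. H0: μ_1 = μ_2; H1: μ_1 < μ_2 (two-sample pooled-variance t-test, left-tailed).
s_p² = [(36−1)·176² + (38−1)·187²]/(36+38−2) = 33028
t = (1920 − 1810)/√[33028·(1/36 + 1/38)] = 2.60
df = n₁ + n₂ − 2 = 72
p-value = P(T ≤ 2.60) ≈ 0.9944
Since p ≈ 0.9944 > α = 0.01, fail to reject H0; the data do not provide sufficient evidence against H0.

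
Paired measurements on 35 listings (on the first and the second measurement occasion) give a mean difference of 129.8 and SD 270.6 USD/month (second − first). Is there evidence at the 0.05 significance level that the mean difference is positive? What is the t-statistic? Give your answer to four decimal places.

2.8378

H0: μ_d = 0; H1: μ_d > 0 (paired t-test on the differences, right-tailed).
t = d̄/(s_d/√n) = 129.8/(270.6/√35) = 2.8378
df = n − 1 = 34
p-value = P(T ≥ 2.8378) ≈ 0.0038
Since p ≈ 0.0038 < α = 0.05, reject H0; the data support H1.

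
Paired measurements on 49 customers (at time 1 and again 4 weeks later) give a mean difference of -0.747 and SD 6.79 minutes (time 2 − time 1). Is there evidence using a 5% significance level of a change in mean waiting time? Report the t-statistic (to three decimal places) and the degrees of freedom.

H0: μ_d = 0; H1: μ_d ≠ 0 (paired t-test on the differences, two-sided).
t = d̄/(s_d/√n) = -0.747/(6.79/√49) = -0.770
df = n − 1 = 48
Two-sided p-value ≈ 0.445
Since p ≈ 0.445 > α = 0.05, fail to reject H0; the data do not provide sufficient evidence against H0.

t = -0.770, df = 48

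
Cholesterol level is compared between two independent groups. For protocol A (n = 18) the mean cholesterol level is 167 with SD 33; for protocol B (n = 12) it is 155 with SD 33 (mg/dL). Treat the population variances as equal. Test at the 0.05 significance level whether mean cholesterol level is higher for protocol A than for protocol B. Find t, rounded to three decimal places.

Let group 1 = protocol A, group 2 = protocol B. H0: μ_1 = μ_2; H1: μ_1 > μ_2 (two-sample pooled-variance t-test, right-tailed).
s_p² = [(18−1)·33² + (12−1)·33²]/(18+12−2) = 1089
t = (167 − 155)/√[1089·(1/18 + 1/12)] = 0.976
df = n₁ + n₂ − 2 = 28
p-value = P(T ≥ 0.976) ≈ 0.169
Since p ≈ 0.169 > α = 0.05, fail to reject H0; the evidence is not statistically significant.

0.976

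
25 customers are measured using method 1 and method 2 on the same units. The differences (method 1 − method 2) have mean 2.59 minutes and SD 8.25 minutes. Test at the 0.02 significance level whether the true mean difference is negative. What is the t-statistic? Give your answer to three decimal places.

1.570

H0: μ_d = 0; H1: μ_d < 0 (paired t-test on the differences, left-tailed).
t = d̄/(s_d/√n) = 2.59/(8.25/√25) = 1.570
df = n − 1 = 24
p-value = P(T ≤ 1.570) ≈ 0.9352
Since p ≈ 0.9352 > α = 0.02, fail to reject H0; the data do not provide sufficient evidence against H0.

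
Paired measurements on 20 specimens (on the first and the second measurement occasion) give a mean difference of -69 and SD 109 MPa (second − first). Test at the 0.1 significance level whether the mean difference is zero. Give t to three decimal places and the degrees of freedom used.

t = -2.831, df = 19

H0: μ_d = 0; H1: μ_d ≠ 0 (paired t-test on the differences, two-sided).
t = d̄/(s_d/√n) = -69/(109/√20) = -2.831
df = n − 1 = 19
Two-sided p-value ≈ 0.0107
Since p ≈ 0.0107 < α = 0.1, reject H0; the evidence is statistically significant.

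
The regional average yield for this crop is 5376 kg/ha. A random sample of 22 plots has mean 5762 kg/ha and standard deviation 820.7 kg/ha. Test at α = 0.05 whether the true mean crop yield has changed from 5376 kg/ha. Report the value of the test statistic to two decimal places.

2.21

H0: μ = 5376; H1: μ ≠ 5376 (one-sample t-test, two-sided).
t = (x̄ − μ₀)/(s/√n) = (5762 − 5376)/(820.7/√22) = 2.21
df = n − 1 = 21
Two-sided p-value ≈ 0.039
Since p ≈ 0.039 < α = 0.05, reject H0; the evidence is statistically significant.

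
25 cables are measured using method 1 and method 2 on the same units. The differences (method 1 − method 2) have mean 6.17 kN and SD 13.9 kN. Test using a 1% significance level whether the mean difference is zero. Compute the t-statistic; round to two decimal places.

H0: μ_d = 0; H1: μ_d ≠ 0 (paired t-test on the differences, two-sided).
t = d̄/(s_d/√n) = 6.17/(13.9/√25) = 2.22
df = n − 1 = 24
Two-sided p-value ≈ 0.036
Since p ≈ 0.036 > α = 0.01, fail to reject H0; the data do not provide sufficient evidence against H0.

2.22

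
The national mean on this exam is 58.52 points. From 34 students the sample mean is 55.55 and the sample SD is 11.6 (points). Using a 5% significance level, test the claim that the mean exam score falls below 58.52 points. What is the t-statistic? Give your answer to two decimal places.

-1.49

H0: μ = 58.52; H1: μ < 58.52 (one-sample t-test, left-tailed).
t = (x̄ − μ₀)/(s/√n) = (55.55 − 58.52)/(11.6/√34) = -1.49
df = n − 1 = 33
p-value = P(T ≤ -1.49) ≈ 0.0725
Since p ≈ 0.0725 > α = 0.05, fail to reject H0; the data do not provide sufficient evidence against H0.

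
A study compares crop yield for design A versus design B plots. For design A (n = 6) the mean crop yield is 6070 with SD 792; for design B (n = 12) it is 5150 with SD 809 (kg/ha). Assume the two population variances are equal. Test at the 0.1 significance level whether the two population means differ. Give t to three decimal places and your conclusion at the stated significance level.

Let group 1 = design A, group 2 = design B. H0: μ_1 = μ_2; H1: μ_1 ≠ μ_2 (two-sample pooled-variance t-test, two-sided).
s_p² = [(6−1)·792² + (12−1)·809²]/(6+12−2) = 645976
t = (6070 − 5150)/√[645976·(1/6 + 1/12)] = 2.289
df = n₁ + n₂ − 2 = 16
Two-sided p-value ≈ 0.0360
Since p ≈ 0.0360 < α = 0.1, reject H0; the evidence is statistically significant.

t = 2.289; reject H0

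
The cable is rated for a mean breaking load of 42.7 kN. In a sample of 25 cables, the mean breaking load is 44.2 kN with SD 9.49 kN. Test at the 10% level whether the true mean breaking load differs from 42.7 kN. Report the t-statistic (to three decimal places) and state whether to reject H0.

H0: μ = 42.7; H1: μ ≠ 42.7 (one-sample t-test, two-sided).
t = (x̄ − μ₀)/(s/√n) = (44.2 − 42.7)/(9.49/√25) = 0.790
df = n − 1 = 24
Two-sided p-value ≈ 0.4371
Since p ≈ 0.4371 > α = 0.1, fail to reject H0; the evidence is not statistically significant.

t = 0.790; fail to reject H0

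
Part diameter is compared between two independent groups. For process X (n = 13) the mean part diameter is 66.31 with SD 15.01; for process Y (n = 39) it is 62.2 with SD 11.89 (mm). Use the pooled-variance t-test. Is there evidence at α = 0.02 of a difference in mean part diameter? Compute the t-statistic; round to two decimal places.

Let group 1 = process X, group 2 = process Y. H0: μ_1 = μ_2; H1: μ_1 ≠ μ_2 (two-sample pooled-variance t-test, two-sided).
s_p² = [(13−1)·15.01² + (39−1)·11.89²]/(13+39−2) = 161.515
t = (66.31 − 62.2)/√[161.515·(1/13 + 1/39)] = 1.01
df = n₁ + n₂ − 2 = 50
Two-sided p-value ≈ 0.317
Since p ≈ 0.317 > α = 0.02, fail to reject H0; the data do not provide sufficient evidence against H0.

1.01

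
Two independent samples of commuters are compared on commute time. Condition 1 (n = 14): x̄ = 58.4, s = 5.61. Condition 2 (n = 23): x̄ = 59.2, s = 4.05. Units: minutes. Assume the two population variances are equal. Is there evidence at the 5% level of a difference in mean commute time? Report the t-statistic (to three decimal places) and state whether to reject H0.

Let group 1 = condition 1, group 2 = condition 2. H0: μ_1 = μ_2; H1: μ_1 ≠ μ_2 (two-sample pooled-variance t-test, two-sided).
s_p² = [(14−1)·5.61² + (23−1)·4.05²]/(14+23−2) = 21.9998
t = (58.4 − 59.2)/√[21.9998·(1/14 + 1/23)] = -0.503
df = n₁ + n₂ − 2 = 35
Two-sided p-value ≈ 0.618
Since p ≈ 0.618 > α = 0.05, fail to reject H0; the evidence is not statistically significant.

t = -0.503; fail to reject H0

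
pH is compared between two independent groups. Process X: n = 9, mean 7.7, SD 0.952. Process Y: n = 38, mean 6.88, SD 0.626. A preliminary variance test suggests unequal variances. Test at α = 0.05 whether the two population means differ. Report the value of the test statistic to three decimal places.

Let group 1 = process X, group 2 = process Y. H0: μ_1 = μ_2; H1: μ_1 ≠ μ_2 (Welch's two-sample t-test, two-sided).
t = (x̄_1 − x̄_2)/√(s_1²/n_1 + s_2²/n_2) = (7.7 − 6.88)/√(0.952²/9 + 0.626²/38) = 2.461
Welch–Satterthwaite df ≈ 9.70
Two-sided p-value ≈ 0.0343
Since p ≈ 0.0343 < α = 0.05, reject H0; the evidence is statistically significant.

2.461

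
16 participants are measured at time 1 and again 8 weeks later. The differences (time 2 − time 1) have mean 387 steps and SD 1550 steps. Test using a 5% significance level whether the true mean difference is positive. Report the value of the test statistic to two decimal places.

1.00

H0: μ_d = 0; H1: μ_d > 0 (paired t-test on the differences, right-tailed).
t = d̄/(s_d/√n) = 387/(1550/√16) = 1.00
df = n − 1 = 15
p-value = P(T ≥ 1.00) ≈ 0.167
Since p ≈ 0.167 > α = 0.05, fail to reject H0; the data do not provide sufficient evidence against H0.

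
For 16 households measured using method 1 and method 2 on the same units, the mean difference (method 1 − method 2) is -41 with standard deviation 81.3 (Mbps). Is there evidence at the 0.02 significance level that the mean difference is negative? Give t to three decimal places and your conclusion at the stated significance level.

t = -2.017; fail to reject H0

H0: μ_d = 0; H1: μ_d < 0 (paired t-test on the differences, left-tailed).
t = d̄/(s_d/√n) = -41/(81.3/√16) = -2.017
df = n − 1 = 15
p-value = P(T ≤ -2.017) ≈ 0.0310
Since p ≈ 0.0310 > α = 0.02, fail to reject H0; the data do not provide sufficient evidence against H0.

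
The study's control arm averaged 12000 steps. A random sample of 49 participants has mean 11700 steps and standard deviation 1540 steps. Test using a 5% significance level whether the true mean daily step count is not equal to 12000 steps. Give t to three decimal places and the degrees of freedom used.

t = -1.364, df = 48

H0: μ = 12000; H1: μ ≠ 12000 (one-sample t-test, two-sided).
t = (x̄ − μ₀)/(s/√n) = (11700 − 12000)/(1540/√49) = -1.364
df = n − 1 = 48
Two-sided p-value ≈ 0.1790
Since p ≈ 0.1790 > α = 0.05, fail to reject H0; the evidence is not statistically significant.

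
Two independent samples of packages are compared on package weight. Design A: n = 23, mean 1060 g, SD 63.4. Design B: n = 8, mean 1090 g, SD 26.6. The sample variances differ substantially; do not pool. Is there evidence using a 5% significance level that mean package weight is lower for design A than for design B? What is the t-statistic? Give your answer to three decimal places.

Let group 1 = design A, group 2 = design B. H0: μ_1 = μ_2; H1: μ_1 < μ_2 (Welch's two-sample t-test, left-tailed).
t = (x̄_1 − x̄_2)/√(s_1²/n_1 + s_2²/n_2) = (1060 − 1090)/√(63.4²/23 + 26.6²/8) = -1.849
Welch–Satterthwaite df ≈ 27.65
p-value = P(T ≤ -1.849) ≈ 0.0376
Since p ≈ 0.0376 < α = 0.05, reject H0; the evidence is statistically significant.

-1.849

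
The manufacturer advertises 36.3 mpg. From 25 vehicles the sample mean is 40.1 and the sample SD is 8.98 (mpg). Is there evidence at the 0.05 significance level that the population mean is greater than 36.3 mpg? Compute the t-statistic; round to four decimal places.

2.1158

H0: μ = 36.3; H1: μ > 36.3 (one-sample t-test, right-tailed).
t = (x̄ − μ₀)/(s/√n) = (40.1 − 36.3)/(8.98/√25) = 2.1158
df = n − 1 = 24
p-value = P(T ≥ 2.1158) ≈ 0.0225
Since p ≈ 0.0225 < α = 0.05, reject H0; the data support H1.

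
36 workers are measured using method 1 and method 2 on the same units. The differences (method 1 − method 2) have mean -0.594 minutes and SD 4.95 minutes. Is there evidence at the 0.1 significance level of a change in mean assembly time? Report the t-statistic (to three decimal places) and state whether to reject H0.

t = -0.720; fail to reject H0

H0: μ_d = 0; H1: μ_d ≠ 0 (paired t-test on the differences, two-sided).
t = d̄/(s_d/√n) = -0.594/(4.95/√36) = -0.720
df = n − 1 = 35
Two-sided p-value ≈ 0.476
Since p ≈ 0.476 > α = 0.1, fail to reject H0; the data do not provide sufficient evidence against H0.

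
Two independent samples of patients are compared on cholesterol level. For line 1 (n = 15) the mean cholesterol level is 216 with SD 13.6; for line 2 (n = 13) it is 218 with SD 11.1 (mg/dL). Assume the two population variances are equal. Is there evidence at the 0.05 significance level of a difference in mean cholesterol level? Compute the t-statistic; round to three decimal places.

Let group 1 = line 1, group 2 = line 2. H0: μ_1 = μ_2; H1: μ_1 ≠ μ_2 (two-sample pooled-variance t-test, two-sided).
s_p² = [(15−1)·13.6² + (13−1)·11.1²]/(15+13−2) = 156.46
t = (216 − 218)/√[156.46·(1/15 + 1/13)] = -0.422
df = n₁ + n₂ − 2 = 26
Two-sided p-value ≈ 0.6765
Since p ≈ 0.6765 > α = 0.05, fail to reject H0; the data do not provide sufficient evidence against H0.

-0.422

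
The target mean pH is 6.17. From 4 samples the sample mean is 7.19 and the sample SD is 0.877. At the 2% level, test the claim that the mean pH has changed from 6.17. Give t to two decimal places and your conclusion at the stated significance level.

H0: μ = 6.17; H1: μ ≠ 6.17 (one-sample t-test, two-sided).
t = (x̄ − μ₀)/(s/√n) = (7.19 − 6.17)/(0.877/√4) = 2.33
df = n − 1 = 3
Two-sided p-value ≈ 0.103
Since p ≈ 0.103 > α = 0.02, fail to reject H0; the evidence is not statistically significant.

t = 2.33; fail to reject H0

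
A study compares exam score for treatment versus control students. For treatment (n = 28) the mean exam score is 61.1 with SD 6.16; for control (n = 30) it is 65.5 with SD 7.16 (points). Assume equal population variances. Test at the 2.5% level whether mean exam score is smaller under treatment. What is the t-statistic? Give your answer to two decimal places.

-2.50

Let group 1 = treatment, group 2 = control. H0: μ_1 = μ_2; H1: μ_1 < μ_2 (two-sample pooled-variance t-test, left-tailed).
s_p² = [(28−1)·6.16² + (30−1)·7.16²]/(28+30−2) = 44.8435
t = (61.1 − 65.5)/√[44.8435·(1/28 + 1/30)] = -2.50
df = n₁ + n₂ − 2 = 56
p-value = P(T ≤ -2.50) ≈ 0.0077
Since p ≈ 0.0077 < α = 0.025, reject H0; the evidence is statistically significant.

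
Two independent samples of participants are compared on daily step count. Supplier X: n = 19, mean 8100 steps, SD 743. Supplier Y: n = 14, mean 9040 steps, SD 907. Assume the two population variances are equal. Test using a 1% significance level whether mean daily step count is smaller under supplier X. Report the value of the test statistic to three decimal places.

-3.271

Let group 1 = supplier X, group 2 = supplier Y. H0: μ_1 = μ_2; H1: μ_1 < μ_2 (two-sample pooled-variance t-test, left-tailed).
s_p² = [(19−1)·743² + (14−1)·907²]/(19+14−2) = 665526
t = (8100 − 9040)/√[665526·(1/19 + 1/14)] = -3.271
df = n₁ + n₂ − 2 = 31
p-value = P(T ≤ -3.271) ≈ 0.001
Since p ≈ 0.001 < α = 0.01, reject H0; the data support H1.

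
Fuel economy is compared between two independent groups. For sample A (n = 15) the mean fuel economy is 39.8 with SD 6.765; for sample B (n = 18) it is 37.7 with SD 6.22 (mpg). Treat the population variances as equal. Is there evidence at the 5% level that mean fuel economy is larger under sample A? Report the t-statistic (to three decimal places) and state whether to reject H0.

t = 0.928; fail to reject H0

Let group 1 = sample A, group 2 = sample B. H0: μ_1 = μ_2; H1: μ_1 > μ_2 (two-sample pooled-variance t-test, right-tailed).
s_p² = [(15−1)·6.765² + (18−1)·6.22²]/(15+18−2) = 41.8844
t = (39.8 − 37.7)/√[41.8844·(1/15 + 1/18)] = 0.928
df = n₁ + n₂ − 2 = 31
p-value = P(T ≥ 0.928) ≈ 0.180
Since p ≈ 0.180 > α = 0.05, fail to reject H0; the evidence is not statistically significant.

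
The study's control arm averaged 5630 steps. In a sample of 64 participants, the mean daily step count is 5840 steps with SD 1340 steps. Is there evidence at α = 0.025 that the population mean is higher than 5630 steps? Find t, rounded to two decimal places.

H0: μ = 5630; H1: μ > 5630 (one-sample t-test, right-tailed).
t = (x̄ − μ₀)/(s/√n) = (5840 − 5630)/(1340/√64) = 1.25
df = n − 1 = 63
p-value = P(T ≥ 1.25) ≈ 0.1073
Since p ≈ 0.1073 > α = 0.025, fail to reject H0; the data do not provide sufficient evidence against H0.

1.25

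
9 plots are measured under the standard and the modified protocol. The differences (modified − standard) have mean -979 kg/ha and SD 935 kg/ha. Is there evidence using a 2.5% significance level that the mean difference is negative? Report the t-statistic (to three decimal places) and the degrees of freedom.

t = -3.141, df = 8

H0: μ_d = 0; H1: μ_d < 0 (paired t-test on the differences, left-tailed).
t = d̄/(s_d/√n) = -979/(935/√9) = -3.141
df = n − 1 = 8
p-value = P(T ≤ -3.141) ≈ 0.0069
Since p ≈ 0.0069 < α = 0.025, reject H0; the evidence is statistically significant.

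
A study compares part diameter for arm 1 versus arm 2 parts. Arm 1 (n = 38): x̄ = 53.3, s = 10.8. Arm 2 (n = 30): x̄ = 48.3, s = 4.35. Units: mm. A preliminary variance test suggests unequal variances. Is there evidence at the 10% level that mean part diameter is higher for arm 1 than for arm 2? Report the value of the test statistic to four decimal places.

2.5993

Let group 1 = arm 1, group 2 = arm 2. H0: μ_1 = μ_2; H1: μ_1 > μ_2 (Welch's two-sample t-test, right-tailed).
t = (x̄_1 − x̄_2)/√(s_1²/n_1 + s_2²/n_2) = (53.3 − 48.3)/√(10.8²/38 + 4.35²/30) = 2.5993
Welch–Satterthwaite df ≈ 51.02
p-value = P(T ≥ 2.5993) ≈ 0.006
Since p ≈ 0.006 < α = 0.1, reject H0; the data support H1.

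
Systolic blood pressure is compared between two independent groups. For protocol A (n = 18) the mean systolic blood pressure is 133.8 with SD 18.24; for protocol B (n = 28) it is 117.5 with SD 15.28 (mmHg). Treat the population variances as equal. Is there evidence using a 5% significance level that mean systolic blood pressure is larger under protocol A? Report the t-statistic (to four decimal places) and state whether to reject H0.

Let group 1 = protocol A, group 2 = protocol B. H0: μ_1 = μ_2; H1: μ_1 > μ_2 (two-sample pooled-variance t-test, right-tailed).
s_p² = [(18−1)·18.24² + (28−1)·15.28²]/(18+28−2) = 271.813
t = (133.8 − 117.5)/√[271.813·(1/18 + 1/28)] = 3.2726
df = n₁ + n₂ − 2 = 44
p-value = P(T ≥ 3.2726) ≈ 0.001
Since p ≈ 0.001 < α = 0.05, reject H0; the data support H1.

t = 3.2726; reject H0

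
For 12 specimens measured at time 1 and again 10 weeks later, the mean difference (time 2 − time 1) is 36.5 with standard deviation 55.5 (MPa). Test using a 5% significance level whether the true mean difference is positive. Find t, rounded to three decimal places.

2.278

H0: μ_d = 0; H1: μ_d > 0 (paired t-test on the differences, right-tailed).
t = d̄/(s_d/√n) = 36.5/(55.5/√12) = 2.278
df = n − 1 = 11
p-value = P(T ≥ 2.278) ≈ 0.0218
Since p ≈ 0.0218 < α = 0.05, reject H0; the evidence is statistically significant.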